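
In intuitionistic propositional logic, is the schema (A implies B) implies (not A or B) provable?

This is the material-implication-as-disjunction principle, which is not intuitionistically valid.
A Kripke countermodel: worlds 0, 1; order generated by 0 <= 1; atoms true at each world — 0:{}; 1:{A,B}.
0 does not force (A implies B) implies (not A or B): already at 0 itself, 0 forces A implies B but 0 does not force not A or B.
0 does not force not A or B: neither disjunct is forced at 0.
0 does not force not A since 1 is accessible from 0 and 1 forces A.
So the root 0 does not force the formula.

No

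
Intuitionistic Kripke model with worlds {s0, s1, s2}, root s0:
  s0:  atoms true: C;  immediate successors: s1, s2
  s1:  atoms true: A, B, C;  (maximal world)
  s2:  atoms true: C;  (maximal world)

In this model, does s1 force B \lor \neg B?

s1 \Vdash B \lor \neg B via the disjunct B.

Yes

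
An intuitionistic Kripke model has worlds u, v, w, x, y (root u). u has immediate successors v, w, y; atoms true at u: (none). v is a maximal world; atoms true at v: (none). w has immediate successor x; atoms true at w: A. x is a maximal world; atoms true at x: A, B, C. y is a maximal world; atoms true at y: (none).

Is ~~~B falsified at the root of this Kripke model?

u ||-/- ~~~B since w is accessible from u and w ||- ~~B.
w ||- ~~B: no world accessible from w forces ~B.
So the root u does not force ~~~B; the model is a countermodel.

Yes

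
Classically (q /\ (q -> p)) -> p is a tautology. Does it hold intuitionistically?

This is modus ponens in implicational form, which is intuitionistically derivable.
If a world forces q and q -> p, then applying the implication at that world (which is accessible from itself) gives p.

Yes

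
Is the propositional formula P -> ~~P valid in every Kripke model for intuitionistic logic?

Yes

This is double-negation introduction, which is intuitionistically derivable.
If a world forces P then every accessible world forces P (persistence), so none forces ~P; hence ~~P.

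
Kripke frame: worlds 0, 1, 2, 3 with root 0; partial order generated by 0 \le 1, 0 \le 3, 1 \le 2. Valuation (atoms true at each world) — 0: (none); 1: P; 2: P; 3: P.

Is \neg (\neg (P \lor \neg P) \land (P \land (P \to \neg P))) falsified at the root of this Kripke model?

0 \Vdash \neg (\neg (P \lor \neg P) \land (P \land (P \to \neg P))): no world accessible from 0 forces \neg (P \lor \neg P) \land (P \land (P \to \neg P)).
So the root 0 forces \neg (\neg (P \lor \neg P) \land (P \land (P \to \neg P))); the model is not a countermodel.

No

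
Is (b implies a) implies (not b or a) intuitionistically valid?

This is the material-implication-as-disjunction principle, which is not intuitionistically valid.
A Kripke countermodel: worlds u, v; order generated by u <= v; atoms true at each world — u:{}; v:{a,b}.
u does not force (b implies a) implies (not b or a): already at u itself, u forces b implies a but u does not force not b or a.
u does not force not b or a: neither disjunct is forced at u.
u does not force not b since v is accessible from u and v forces b.
So the root u does not force the formula.

No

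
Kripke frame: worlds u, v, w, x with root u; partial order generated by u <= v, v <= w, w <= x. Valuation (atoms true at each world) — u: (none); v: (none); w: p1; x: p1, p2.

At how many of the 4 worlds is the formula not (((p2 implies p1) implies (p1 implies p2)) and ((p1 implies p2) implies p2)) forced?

0

u: does not force it — u does not force not (((p2 implies p1) implies (p1 implies p2)) and ((p1 implies p2) implies p2)) since x is accessible from u and x forces ((p2 implies p1) implies (p1 implies p2)) and ((p1 implies p2) implies p2).
v: does not force it — v does not force not (((p2 implies p1) implies (p1 implies p2)) and ((p1 implies p2) implies p2)) since x is accessible from v and x forces ((p2 implies p1) implies (p1 implies p2)) and ((p1 implies p2) implies p2).
w: does not force it.
x: does not force it.
Worlds forcing the formula: { }.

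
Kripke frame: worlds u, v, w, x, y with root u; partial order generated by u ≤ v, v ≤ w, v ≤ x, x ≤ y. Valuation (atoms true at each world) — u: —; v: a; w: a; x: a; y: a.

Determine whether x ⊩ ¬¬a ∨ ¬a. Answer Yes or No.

Yes

x ⊩ ¬¬a ∨ ¬a via the disjunct ¬¬a.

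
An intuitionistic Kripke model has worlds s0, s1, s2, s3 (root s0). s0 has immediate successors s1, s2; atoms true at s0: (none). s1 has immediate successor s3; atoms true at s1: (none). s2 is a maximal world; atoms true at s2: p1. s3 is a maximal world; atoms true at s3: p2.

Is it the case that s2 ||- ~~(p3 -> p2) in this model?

s2 ||- ~~(p3 -> p2): no world accessible from s2 forces ~(p3 -> p2).

Yes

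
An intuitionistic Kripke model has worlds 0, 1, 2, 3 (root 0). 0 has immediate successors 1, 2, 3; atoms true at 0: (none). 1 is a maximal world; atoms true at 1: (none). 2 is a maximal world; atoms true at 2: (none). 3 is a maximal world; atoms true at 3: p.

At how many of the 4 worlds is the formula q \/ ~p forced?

2

0: does not force it — 0 ||-/- q \/ ~p: neither disjunct is forced at 0.
1: forces it.
2: forces it.
3: does not force it.
Worlds forcing the formula: {1, 2}.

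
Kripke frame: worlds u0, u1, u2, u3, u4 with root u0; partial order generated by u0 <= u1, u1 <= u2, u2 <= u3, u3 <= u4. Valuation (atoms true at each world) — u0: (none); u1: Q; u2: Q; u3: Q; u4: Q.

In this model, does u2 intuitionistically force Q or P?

Yes

u2 forces Q or P via the disjunct Q.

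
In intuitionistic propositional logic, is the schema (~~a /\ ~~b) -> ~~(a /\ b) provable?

Yes

This is the distribution of double negation over conjunction, which is intuitionistically derivable.
Assume ~~a, ~~b, and ~(a /\ b). From a we'd get ~b (since a /\ b is refuted), contradicting ~~b; so ~a, contradicting ~~a.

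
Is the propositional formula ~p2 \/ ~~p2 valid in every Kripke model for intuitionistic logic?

No

This is the weak law of excluded middle, which is not intuitionistically valid.
A Kripke countermodel: worlds u, v, w; order generated by u <= v, u <= w; atoms true at each world — u:{}; v:{p2}; w:{}.
u ||-/- ~p2 \/ ~~p2: neither disjunct is forced at u.
u ||-/- ~p2 since v is accessible from u and v ||- p2.
So the root u does not force the formula.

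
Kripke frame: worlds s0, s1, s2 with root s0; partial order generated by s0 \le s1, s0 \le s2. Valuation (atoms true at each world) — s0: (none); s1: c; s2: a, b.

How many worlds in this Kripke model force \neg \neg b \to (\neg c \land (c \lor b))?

3

s0: forces it.
s1: forces it.
s2: forces it.
Worlds forcing the formula: {s0, s1, s2}.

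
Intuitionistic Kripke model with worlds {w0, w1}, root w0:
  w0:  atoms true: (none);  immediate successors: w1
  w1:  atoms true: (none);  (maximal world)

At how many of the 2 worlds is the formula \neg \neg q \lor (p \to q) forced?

w0: forces it.
w1: forces it.
Worlds forcing the formula: {w0, w1}.

2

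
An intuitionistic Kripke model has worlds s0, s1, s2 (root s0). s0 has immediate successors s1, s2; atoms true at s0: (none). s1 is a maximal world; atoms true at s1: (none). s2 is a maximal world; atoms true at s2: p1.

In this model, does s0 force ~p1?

No

s0 ||-/- ~p1 since s2 is accessible from s0 and s2 ||- p1.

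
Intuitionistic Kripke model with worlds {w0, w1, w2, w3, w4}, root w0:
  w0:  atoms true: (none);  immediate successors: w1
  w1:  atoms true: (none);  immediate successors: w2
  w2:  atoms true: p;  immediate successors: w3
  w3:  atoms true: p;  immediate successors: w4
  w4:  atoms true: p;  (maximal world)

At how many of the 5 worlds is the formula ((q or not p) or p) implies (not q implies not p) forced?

w0: does not force it — w0 does not force ((q or not p) or p) implies (not q implies not p): at the accessible world w2, w2 forces (q or not p) or p but w2 does not force not q implies not p.
w1: does not force it — w1 does not force ((q or not p) or p) implies (not q implies not p): at the accessible world w2, w2 forces (q or not p) or p but w2 does not force not q implies not p.
w2: does not force it — w2 does not force ((q or not p) or p) implies (not q implies not p): already at w2 itself, w2 forces (q or not p) or p but w2 does not force not q implies not p.
w3: does not force it.
w4: does not force it.
Worlds forcing the formula: { }.

0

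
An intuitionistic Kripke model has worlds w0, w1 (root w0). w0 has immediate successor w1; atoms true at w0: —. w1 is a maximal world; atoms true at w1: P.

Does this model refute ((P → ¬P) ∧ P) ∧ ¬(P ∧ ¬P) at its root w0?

w0 ⊮ ((P → ¬P) ∧ P) ∧ ¬(P ∧ ¬P) since w0 fails (P → ¬P) ∧ P.
So the root w0 does not force ((P → ¬P) ∧ P) ∧ ¬(P ∧ ¬P); the model is a countermodel.

Yes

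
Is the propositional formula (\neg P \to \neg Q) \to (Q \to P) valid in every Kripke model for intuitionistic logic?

This is the converse of contraposition, which is not intuitionistically valid.
A Kripke countermodel: worlds 0, 1; order generated by 0 \le 1; atoms true at each world — 0:{Q}; 1:{P,Q}.
0 \nVdash (\neg P \to \neg Q) \to (Q \to P): already at 0 itself, 0 \Vdash \neg P \to \neg Q but 0 \nVdash Q \to P.
0 \nVdash Q \to P: already at 0 itself, 0 \Vdash Q but 0 \nVdash P.
0 lacks atom P, so 0 \nVdash P.
So the root 0 does not force the formula.

No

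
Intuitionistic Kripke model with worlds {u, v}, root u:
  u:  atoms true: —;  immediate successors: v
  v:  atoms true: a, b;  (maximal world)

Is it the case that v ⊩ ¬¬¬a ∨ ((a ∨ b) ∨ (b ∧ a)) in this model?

v ⊩ ¬¬¬a ∨ ((a ∨ b) ∨ (b ∧ a)) via the disjunct (a ∨ b) ∨ (b ∧ a).

Yes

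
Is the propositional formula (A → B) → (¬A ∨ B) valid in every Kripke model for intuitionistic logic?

No

This is the material-implication-as-disjunction principle, which is not intuitionistically valid.
A Kripke countermodel: worlds u, v; order generated by u ≤ v; atoms true at each world — u:{}; v:{A,B}.
u ⊮ (A → B) → (¬A ∨ B): already at u itself, u ⊩ A → B but u ⊮ ¬A ∨ B.
u ⊮ ¬A ∨ B: neither disjunct is forced at u.
u ⊮ ¬A since v is accessible from u and v ⊩ A.
So the root u does not force the formula.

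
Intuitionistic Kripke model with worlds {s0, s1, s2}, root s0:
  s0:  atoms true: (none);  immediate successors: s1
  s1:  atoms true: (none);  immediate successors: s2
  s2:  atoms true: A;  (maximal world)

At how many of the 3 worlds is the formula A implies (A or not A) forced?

s0: forces it.
s1: forces it.
s2: forces it.
Worlds forcing the formula: {s0, s1, s2}.

3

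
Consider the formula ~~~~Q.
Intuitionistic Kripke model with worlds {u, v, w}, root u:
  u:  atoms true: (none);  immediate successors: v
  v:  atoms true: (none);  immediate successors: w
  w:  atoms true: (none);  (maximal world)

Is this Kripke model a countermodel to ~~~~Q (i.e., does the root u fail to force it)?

u ||-/- ~~~~Q since u is accessible from u and u ||- ~~~Q.
u ||- ~~~Q: no world accessible from u forces ~~Q.
So the root u does not force ~~~~Q; the model is a countermodel.

Yes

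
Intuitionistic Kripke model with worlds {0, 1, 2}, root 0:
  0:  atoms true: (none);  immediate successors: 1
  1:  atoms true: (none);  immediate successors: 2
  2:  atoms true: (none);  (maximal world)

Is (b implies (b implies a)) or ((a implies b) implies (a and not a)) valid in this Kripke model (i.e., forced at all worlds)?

0 forces (b implies (b implies a)) or ((a implies b) implies (a and not a)) via the disjunct b implies (b implies a).
Since the root 0 forces (b implies (b implies a)) or ((a implies b) implies (a and not a)) and forcing is persistent (monotone upward), every world forces it.

Yes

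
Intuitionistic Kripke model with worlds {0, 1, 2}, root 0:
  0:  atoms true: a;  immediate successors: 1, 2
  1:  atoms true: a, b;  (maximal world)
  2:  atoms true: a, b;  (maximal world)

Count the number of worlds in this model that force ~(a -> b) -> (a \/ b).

0: forces it.
1: forces it.
2: forces it.
Worlds forcing the formula: {0, 1, 2}.

3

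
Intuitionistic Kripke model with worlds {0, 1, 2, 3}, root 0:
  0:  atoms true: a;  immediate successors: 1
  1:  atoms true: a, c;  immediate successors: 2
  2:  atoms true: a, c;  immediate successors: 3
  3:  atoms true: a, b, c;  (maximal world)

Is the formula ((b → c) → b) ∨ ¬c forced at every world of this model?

Not every world: 0 ⊮ ((b → c) → b) ∨ ¬c.
0 ⊮ ((b → c) → b) ∨ ¬c: neither disjunct is forced at 0.
0 ⊮ (b → c) → b: already at 0 itself, 0 ⊩ b → c but 0 ⊮ b.

No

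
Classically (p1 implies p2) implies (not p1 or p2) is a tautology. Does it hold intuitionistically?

This is the material-implication-as-disjunction principle, which is not intuitionistically valid.
A Kripke countermodel: worlds s0, s1; order generated by s0 <= s1; atoms true at each world — s0:{}; s1:{p1,p2}.
s0 does not force (p1 implies p2) implies (not p1 or p2): already at s0 itself, s0 forces p1 implies p2 but s0 does not force not p1 or p2.
s0 does not force not p1 or p2: neither disjunct is forced at s0.
s0 does not force not p1 since s1 is accessible from s0 and s1 forces p1.
So the root s0 does not force the formula.

No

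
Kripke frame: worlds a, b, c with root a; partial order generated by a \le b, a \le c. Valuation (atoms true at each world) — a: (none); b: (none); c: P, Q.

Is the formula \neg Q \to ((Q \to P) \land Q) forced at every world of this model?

Not every world: a \nVdash \neg Q \to ((Q \to P) \land Q).
a \nVdash \neg Q \to ((Q \to P) \land Q): at the accessible world b, b \Vdash \neg Q but b \nVdash (Q \to P) \land Q.
b \nVdash (Q \to P) \land Q since b fails Q.

No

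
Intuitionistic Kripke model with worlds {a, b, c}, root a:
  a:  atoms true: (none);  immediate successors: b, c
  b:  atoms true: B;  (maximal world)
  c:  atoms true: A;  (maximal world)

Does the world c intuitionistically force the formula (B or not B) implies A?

Yes

c forces (B or not B) implies A: every world accessible from c that forces B or not B (namely c) also forces A.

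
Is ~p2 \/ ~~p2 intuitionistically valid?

This is the weak law of excluded middle, which is not intuitionistically valid.
A Kripke countermodel: worlds 0, 1, 2; order generated by 0 <= 1, 0 <= 2; atoms true at each world — 0:{}; 1:{p2}; 2:{}.
0 ||-/- ~p2 \/ ~~p2: neither disjunct is forced at 0.
0 ||-/- ~p2 since 1 is accessible from 0 and 1 ||- p2.
So the root 0 does not force the formula.

No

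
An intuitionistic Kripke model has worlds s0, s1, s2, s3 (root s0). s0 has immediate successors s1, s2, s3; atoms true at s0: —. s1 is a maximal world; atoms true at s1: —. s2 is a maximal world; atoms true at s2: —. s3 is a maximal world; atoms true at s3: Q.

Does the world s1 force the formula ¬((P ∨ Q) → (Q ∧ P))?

s1 ⊮ ¬((P ∨ Q) → (Q ∧ P)) since s1 is accessible from s1 and s1 ⊩ (P ∨ Q) → (Q ∧ P).
s1 ⊩ (P ∨ Q) → (Q ∧ P) vacuously: no world accessible from s1 forces the antecedent P ∨ Q.

No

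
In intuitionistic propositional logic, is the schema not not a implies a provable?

No

This is double-negation elimination, which is not intuitionistically valid.
A Kripke countermodel: worlds u, v; order generated by u <= v; atoms true at each world — u:{}; v:{a}.
u does not force not not a implies a: already at u itself, u forces not not a but u does not force a.
u lacks atom a, so u does not force a.
So the root u does not force the formula.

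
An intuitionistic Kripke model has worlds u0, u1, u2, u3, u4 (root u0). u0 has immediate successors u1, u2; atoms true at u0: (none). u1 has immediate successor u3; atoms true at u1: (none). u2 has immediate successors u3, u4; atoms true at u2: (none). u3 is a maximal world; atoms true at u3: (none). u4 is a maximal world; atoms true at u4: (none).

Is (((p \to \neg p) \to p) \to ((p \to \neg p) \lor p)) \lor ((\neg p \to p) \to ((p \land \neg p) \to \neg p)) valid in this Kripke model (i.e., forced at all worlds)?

u0 \Vdash (((p \to \neg p) \to p) \to ((p \to \neg p) \lor p)) \lor ((\neg p \to p) \to ((p \land \neg p) \to \neg p)) via the disjunct ((p \to \neg p) \to p) \to ((p \to \neg p) \lor p).
Since the root u0 forces (((p \to \neg p) \to p) \to ((p \to \neg p) \lor p)) \lor ((\neg p \to p) \to ((p \land \neg p) \to \neg p)) and forcing is persistent (monotone upward), every world forces it.

Yes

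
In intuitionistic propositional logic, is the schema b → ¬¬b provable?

Yes

This is double-negation introduction, which is intuitionistically derivable.
If a world forces b then every accessible world forces b (persistence), so none forces ¬b; hence ¬¬b.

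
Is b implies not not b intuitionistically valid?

Yes

This is double-negation introduction, which is intuitionistically derivable.
If a world forces b then every accessible world forces b (persistence), so none forces not b; hence not not b.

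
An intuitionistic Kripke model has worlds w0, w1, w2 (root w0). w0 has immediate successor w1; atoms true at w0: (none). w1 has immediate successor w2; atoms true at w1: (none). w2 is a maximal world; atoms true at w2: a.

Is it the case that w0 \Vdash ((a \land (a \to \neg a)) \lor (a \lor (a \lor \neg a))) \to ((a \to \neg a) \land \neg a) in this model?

w0 \nVdash ((a \land (a \to \neg a)) \lor (a \lor (a \lor \neg a))) \to ((a \to \neg a) \land \neg a): at the accessible world w2, w2 \Vdash (a \land (a \to \neg a)) \lor (a \lor (a \lor \neg a)) but w2 \nVdash (a \to \neg a) \land \neg a.
w2 \nVdash (a \to \neg a) \land \neg a since w2 fails a \to \neg a.

No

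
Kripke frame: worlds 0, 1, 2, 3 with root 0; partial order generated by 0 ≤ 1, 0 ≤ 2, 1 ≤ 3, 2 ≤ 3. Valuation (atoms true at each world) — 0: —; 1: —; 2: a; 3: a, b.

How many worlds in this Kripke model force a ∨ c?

0: does not force it — 0 ⊮ a ∨ c: neither disjunct is forced at 0.
1: does not force it — 1 ⊮ a ∨ c: neither disjunct is forced at 1.
2: forces it.
3: forces it.
Worlds forcing the formula: {2, 3}.

2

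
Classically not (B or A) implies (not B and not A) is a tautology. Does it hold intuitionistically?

This is a constructively valid De Morgan direction (negated disjunction to conjunction of negations), which is intuitionistically derivable.
From not (B or A): if B held then B or A would, contradiction — so not B; similarly not A.

Yes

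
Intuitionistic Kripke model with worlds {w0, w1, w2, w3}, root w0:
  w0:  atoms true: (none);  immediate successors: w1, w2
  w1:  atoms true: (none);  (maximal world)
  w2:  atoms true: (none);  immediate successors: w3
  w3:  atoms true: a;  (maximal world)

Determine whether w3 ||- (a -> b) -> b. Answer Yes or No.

w3 ||- (a -> b) -> b vacuously: no world accessible from w3 forces the antecedent a -> b.

Yes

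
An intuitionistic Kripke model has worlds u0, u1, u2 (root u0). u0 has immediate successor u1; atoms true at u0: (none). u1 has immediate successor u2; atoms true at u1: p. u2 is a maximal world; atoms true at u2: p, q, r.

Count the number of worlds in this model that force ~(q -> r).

0

u0: does not force it — u0 ||-/- ~(q -> r) since u0 is accessible from u0 and u0 ||- q -> r.
u1: does not force it.
u2: does not force it.
Worlds forcing the formula: { }.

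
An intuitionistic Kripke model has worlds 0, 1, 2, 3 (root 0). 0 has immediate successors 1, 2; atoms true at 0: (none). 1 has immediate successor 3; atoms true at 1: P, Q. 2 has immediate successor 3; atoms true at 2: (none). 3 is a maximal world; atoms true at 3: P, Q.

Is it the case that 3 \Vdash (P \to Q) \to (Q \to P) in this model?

3 \Vdash (P \to Q) \to (Q \to P): every world accessible from 3 that forces P \to Q (namely 3) also forces Q \to P.

Yes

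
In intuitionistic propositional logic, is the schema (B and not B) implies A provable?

Yes

This is an instance of ex falso quodlibet, which is intuitionistically derivable.
No world can force both B and not B, so the antecedent B and not B is never forced and the implication holds vacuously at every world.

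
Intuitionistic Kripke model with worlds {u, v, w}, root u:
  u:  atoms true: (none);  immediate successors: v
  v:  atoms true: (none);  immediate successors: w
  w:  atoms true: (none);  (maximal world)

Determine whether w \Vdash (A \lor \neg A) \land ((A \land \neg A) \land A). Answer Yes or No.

No

w \nVdash (A \lor \neg A) \land ((A \land \neg A) \land A) since w fails (A \land \neg A) \land A.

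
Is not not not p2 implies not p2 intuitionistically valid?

Yes

This is triple-negation reduction, which is intuitionistically derivable.
Assume not not not p2 and suppose p2. Then not not p2 (double-negation introduction), contradicting not not not p2. So not p2.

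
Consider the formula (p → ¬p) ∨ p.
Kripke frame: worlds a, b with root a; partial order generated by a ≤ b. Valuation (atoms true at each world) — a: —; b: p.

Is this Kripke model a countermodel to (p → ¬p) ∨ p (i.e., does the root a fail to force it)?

a ⊮ (p → ¬p) ∨ p: neither disjunct is forced at a.
a ⊮ p → ¬p: at the accessible world b, b ⊩ p but b ⊮ ¬p.
b ⊮ ¬p since b is accessible from b and b ⊩ p.
So the root a does not force (p → ¬p) ∨ p; the model is a countermodel.

Yes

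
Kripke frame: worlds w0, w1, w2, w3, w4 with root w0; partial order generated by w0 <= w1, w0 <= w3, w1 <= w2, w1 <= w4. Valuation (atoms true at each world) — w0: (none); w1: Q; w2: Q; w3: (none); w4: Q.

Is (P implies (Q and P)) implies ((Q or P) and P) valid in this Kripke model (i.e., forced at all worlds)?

Not every world: w0 does not force (P implies (Q and P)) implies ((Q or P) and P).
w0 does not force (P implies (Q and P)) implies ((Q or P) and P): already at w0 itself, w0 forces P implies (Q and P) but w0 does not force (Q or P) and P.
w0 does not force (Q or P) and P since w0 fails Q or P.

No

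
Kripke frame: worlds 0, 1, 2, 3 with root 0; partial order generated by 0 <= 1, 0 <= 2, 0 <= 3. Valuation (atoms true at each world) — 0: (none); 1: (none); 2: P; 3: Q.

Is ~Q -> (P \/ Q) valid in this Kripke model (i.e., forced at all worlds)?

Not every world: 0 ||-/- ~Q -> (P \/ Q).
0 ||-/- ~Q -> (P \/ Q): at the accessible world 1, 1 ||- ~Q but 1 ||-/- P \/ Q.
1 ||-/- P \/ Q: neither disjunct is forced at 1.
1 lacks atom P, so 1 ||-/- P.

No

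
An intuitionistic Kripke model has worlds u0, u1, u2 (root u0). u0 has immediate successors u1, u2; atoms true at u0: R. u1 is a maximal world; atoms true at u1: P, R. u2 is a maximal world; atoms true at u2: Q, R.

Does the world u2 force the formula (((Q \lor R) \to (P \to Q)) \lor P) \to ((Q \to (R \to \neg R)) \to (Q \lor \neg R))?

Yes

u2 \Vdash (((Q \lor R) \to (P \to Q)) \lor P) \to ((Q \to (R \to \neg R)) \to (Q \lor \neg R)): every world accessible from u2 that forces ((Q \lor R) \to (P \to Q)) \lor P (namely u2) also forces (Q \to (R \to \neg R)) \to (Q \lor \neg R).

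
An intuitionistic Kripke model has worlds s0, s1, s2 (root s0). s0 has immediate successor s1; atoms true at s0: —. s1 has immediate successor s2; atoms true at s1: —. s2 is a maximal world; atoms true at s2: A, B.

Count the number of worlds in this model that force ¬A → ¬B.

s0: forces it.
s1: forces it.
s2: forces it.
Worlds forcing the formula: {s0, s1, s2}.

3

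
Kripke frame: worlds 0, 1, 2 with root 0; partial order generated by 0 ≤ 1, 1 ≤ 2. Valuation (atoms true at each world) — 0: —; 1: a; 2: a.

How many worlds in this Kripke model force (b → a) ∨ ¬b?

0: forces it.
1: forces it.
2: forces it.
Worlds forcing the formula: {0, 1, 2}.

3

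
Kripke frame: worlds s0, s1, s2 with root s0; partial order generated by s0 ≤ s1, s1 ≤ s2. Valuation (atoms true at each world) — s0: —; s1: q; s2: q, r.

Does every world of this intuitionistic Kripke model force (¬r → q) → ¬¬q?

s0 ⊩ (¬r → q) → ¬¬q: every world accessible from s0 that forces ¬r → q (namely s0, s1, s2) also forces ¬¬q.
Since the root s0 forces (¬r → q) → ¬¬q and forcing is persistent (monotone upward), every world forces it.

Yes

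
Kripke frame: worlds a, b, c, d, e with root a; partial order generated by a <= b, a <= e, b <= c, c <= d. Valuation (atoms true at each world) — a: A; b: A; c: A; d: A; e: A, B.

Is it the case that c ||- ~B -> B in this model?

No

c ||-/- ~B -> B: already at c itself, c ||- ~B but c ||-/- B.
c lacks atom B, so c ||-/- B.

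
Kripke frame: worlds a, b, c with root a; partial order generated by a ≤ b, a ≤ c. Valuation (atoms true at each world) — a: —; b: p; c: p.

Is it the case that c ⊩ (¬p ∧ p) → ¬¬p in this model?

Yes

c ⊩ (¬p ∧ p) → ¬¬p vacuously: no world accessible from c forces the antecedent ¬p ∧ p.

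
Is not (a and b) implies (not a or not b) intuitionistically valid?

This is the constructively invalid direction of De Morgan's law for conjunction, which is not intuitionistically valid.
A Kripke countermodel: worlds u0, u1, u2; order generated by u0 <= u1, u0 <= u2; atoms true at each world — u0:{}; u1:{a}; u2:{b}.
u0 does not force not (a and b) implies (not a or not b): already at u0 itself, u0 forces not (a and b) but u0 does not force not a or not b.
u0 does not force not a or not b: neither disjunct is forced at u0.
u0 does not force not a since u1 is accessible from u0 and u1 forces a.
So the root u0 does not force the formula.

No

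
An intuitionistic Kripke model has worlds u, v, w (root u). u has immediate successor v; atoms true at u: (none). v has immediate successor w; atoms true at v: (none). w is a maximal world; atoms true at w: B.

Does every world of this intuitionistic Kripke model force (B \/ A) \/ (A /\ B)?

Not every world: u ||-/- (B \/ A) \/ (A /\ B).
u ||-/- (B \/ A) \/ (A /\ B): neither disjunct is forced at u.
u ||-/- B \/ A: neither disjunct is forced at u.

No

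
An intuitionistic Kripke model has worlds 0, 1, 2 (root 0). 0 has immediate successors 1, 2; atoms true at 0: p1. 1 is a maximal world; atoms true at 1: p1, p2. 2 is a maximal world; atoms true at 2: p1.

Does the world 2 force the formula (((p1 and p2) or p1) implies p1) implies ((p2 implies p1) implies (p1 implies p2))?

2 does not force (((p1 and p2) or p1) implies p1) implies ((p2 implies p1) implies (p1 implies p2)): already at 2 itself, 2 forces ((p1 and p2) or p1) implies p1 but 2 does not force (p2 implies p1) implies (p1 implies p2).
2 does not force (p2 implies p1) implies (p1 implies p2): already at 2 itself, 2 forces p2 implies p1 but 2 does not force p1 implies p2.
2 does not force p1 implies p2: already at 2 itself, 2 forces p1 but 2 does not force p2.
2 lacks atom p2, so 2 does not force p2.

No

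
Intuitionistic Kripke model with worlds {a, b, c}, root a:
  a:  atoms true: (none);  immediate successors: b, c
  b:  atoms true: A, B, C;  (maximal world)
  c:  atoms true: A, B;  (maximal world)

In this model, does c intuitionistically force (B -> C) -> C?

Yes

c ||- (B -> C) -> C vacuously: no world accessible from c forces the antecedent B -> C.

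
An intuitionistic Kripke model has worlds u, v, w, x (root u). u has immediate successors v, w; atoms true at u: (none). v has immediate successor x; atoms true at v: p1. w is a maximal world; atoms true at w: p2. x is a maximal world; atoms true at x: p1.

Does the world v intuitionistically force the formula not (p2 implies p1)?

No

v does not force not (p2 implies p1) since v is accessible from v and v forces p2 implies p1.
v forces p2 implies p1 vacuously: no world accessible from v forces the antecedent p2.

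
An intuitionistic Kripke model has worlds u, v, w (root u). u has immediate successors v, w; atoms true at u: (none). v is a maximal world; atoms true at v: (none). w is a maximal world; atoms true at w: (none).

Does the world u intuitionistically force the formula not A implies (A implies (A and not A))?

u forces not A implies (A implies (A and not A)): every world accessible from u that forces not A (namely u, v, w) also forces A implies (A and not A).

Yes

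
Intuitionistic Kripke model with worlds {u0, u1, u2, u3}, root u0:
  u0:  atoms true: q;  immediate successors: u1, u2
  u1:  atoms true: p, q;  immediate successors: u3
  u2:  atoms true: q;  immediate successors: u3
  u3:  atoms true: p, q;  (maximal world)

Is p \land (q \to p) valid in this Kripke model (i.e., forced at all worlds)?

Not every world: u0 \nVdash p \land (q \to p).
u0 \nVdash p \land (q \to p) since u0 fails p.

No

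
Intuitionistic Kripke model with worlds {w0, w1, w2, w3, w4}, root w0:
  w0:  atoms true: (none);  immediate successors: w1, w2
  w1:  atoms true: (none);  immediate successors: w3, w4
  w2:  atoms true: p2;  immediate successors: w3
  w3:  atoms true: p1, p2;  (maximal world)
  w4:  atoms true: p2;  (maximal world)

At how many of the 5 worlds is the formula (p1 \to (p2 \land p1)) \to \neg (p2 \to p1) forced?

w0: does not force it — w0 \nVdash (p1 \to (p2 \land p1)) \to \neg (p2 \to p1): already at w0 itself, w0 \Vdash p1 \to (p2 \land p1) but w0 \nVdash \neg (p2 \to p1).
w1: does not force it — w1 \nVdash (p1 \to (p2 \land p1)) \to \neg (p2 \to p1): already at w1 itself, w1 \Vdash p1 \to (p2 \land p1) but w1 \nVdash \neg (p2 \to p1).
w2: does not force it — w2 \nVdash (p1 \to (p2 \land p1)) \to \neg (p2 \to p1): already at w2 itself, w2 \Vdash p1 \to (p2 \land p1) but w2 \nVdash \neg (p2 \to p1).
w3: does not force it.
w4: forces it.
Worlds forcing the formula: {w4}.

1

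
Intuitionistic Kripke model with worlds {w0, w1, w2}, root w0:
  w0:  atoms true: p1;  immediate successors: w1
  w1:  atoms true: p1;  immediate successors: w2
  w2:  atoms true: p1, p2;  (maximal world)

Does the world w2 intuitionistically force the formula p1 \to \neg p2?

No

w2 \nVdash p1 \to \neg p2: already at w2 itself, w2 \Vdash p1 but w2 \nVdash \neg p2.
w2 \nVdash \neg p2 since w2 is accessible from w2 and w2 \Vdash p2.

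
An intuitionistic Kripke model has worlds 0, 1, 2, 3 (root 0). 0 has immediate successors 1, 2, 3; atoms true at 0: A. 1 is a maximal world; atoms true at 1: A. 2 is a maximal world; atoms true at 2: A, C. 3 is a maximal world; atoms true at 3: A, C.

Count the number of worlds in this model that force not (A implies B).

0: forces it.
1: forces it.
2: forces it.
3: forces it.
Worlds forcing the formula: {0, 1, 2, 3}.

4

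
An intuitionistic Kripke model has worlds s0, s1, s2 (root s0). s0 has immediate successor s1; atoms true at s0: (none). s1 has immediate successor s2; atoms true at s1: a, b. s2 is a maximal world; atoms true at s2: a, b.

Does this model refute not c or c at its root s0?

s0 forces not c or c via the disjunct not c.
So the root s0 forces not c or c; the model is not a countermodel.

No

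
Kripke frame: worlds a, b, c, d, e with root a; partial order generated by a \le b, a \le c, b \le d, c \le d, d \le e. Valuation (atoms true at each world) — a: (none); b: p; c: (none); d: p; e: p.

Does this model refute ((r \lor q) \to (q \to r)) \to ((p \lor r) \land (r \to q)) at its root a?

Yes

a \nVdash ((r \lor q) \to (q \to r)) \to ((p \lor r) \land (r \to q)): already at a itself, a \Vdash (r \lor q) \to (q \to r) but a \nVdash (p \lor r) \land (r \to q).
a \nVdash (p \lor r) \land (r \to q) since a fails p \lor r.
So the root a does not force ((r \lor q) \to (q \to r)) \to ((p \lor r) \land (r \to q)); the model is a countermodel.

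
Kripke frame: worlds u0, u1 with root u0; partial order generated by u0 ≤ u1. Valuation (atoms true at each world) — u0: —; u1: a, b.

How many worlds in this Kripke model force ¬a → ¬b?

2

u0: forces it.
u1: forces it.
Worlds forcing the formula: {u0, u1}.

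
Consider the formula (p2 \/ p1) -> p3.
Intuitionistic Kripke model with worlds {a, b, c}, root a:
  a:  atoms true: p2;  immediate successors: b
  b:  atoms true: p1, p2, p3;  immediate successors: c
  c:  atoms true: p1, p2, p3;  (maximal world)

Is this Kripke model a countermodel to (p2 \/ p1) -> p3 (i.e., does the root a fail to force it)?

a ||-/- (p2 \/ p1) -> p3: already at a itself, a ||- p2 \/ p1 but a ||-/- p3.
a lacks atom p3, so a ||-/- p3.
So the root a does not force (p2 \/ p1) -> p3; the model is a countermodel.

Yes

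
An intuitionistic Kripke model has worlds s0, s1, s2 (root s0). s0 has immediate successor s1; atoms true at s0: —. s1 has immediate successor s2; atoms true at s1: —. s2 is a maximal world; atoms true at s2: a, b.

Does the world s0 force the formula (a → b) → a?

No

s0 ⊮ (a → b) → a: already at s0 itself, s0 ⊩ a → b but s0 ⊮ a.
s0 lacks atom a, so s0 ⊮ a.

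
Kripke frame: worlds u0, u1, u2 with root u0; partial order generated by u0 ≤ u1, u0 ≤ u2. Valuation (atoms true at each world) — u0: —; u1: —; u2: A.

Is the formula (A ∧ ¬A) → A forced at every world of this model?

Yes

u0 ⊩ (A ∧ ¬A) → A vacuously: no world accessible from u0 forces the antecedent A ∧ ¬A.
Since the root u0 forces (A ∧ ¬A) → A and forcing is persistent (monotone upward), every world forces it.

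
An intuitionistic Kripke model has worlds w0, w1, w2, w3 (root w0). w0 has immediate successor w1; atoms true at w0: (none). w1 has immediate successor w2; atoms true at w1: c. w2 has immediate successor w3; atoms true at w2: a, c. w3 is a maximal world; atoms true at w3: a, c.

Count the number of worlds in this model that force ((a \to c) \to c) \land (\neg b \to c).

w0: does not force it — w0 \nVdash ((a \to c) \to c) \land (\neg b \to c) since w0 fails (a \to c) \to c.
w1: forces it.
w2: forces it.
w3: forces it.
Worlds forcing the formula: {w1, w2, w3}.

3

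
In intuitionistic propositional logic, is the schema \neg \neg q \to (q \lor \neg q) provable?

This is a variant of double-negation elimination (deriving excluded middle from double negation), which is not intuitionistically valid.
A Kripke countermodel: worlds u0, u1; order generated by u0 \le u1; atoms true at each world — u0:{}; u1:{q}.
u0 \nVdash \neg \neg q \to (q \lor \neg q): already at u0 itself, u0 \Vdash \neg \neg q but u0 \nVdash q \lor \neg q.
u0 \nVdash q \lor \neg q: neither disjunct is forced at u0.
u0 lacks atom q, so u0 \nVdash q.
So the root u0 does not force the formula.

No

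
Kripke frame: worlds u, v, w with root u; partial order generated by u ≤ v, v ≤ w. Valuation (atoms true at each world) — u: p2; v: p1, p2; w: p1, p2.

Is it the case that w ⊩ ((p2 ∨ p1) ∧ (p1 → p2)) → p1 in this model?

w ⊩ ((p2 ∨ p1) ∧ (p1 → p2)) → p1: every world accessible from w that forces (p2 ∨ p1) ∧ (p1 → p2) (namely w) also forces p1.

Yes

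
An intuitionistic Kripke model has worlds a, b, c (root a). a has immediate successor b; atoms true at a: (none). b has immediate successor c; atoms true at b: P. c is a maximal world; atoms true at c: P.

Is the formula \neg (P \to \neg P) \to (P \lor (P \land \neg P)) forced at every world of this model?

Not every world: a \nVdash \neg (P \to \neg P) \to (P \lor (P \land \neg P)).
a \nVdash \neg (P \to \neg P) \to (P \lor (P \land \neg P)): already at a itself, a \Vdash \neg (P \to \neg P) but a \nVdash P \lor (P \land \neg P).
a \nVdash P \lor (P \land \neg P): neither disjunct is forced at a.
a lacks atom P, so a \nVdash P.

No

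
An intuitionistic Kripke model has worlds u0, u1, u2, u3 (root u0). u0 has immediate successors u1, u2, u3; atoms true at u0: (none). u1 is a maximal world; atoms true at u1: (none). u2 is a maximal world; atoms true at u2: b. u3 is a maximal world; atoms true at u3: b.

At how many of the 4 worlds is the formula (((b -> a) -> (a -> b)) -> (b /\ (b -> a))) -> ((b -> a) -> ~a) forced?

4

u0: forces it.
u1: forces it.
u2: forces it.
u3: forces it.
Worlds forcing the formula: {u0, u1, u2, u3}.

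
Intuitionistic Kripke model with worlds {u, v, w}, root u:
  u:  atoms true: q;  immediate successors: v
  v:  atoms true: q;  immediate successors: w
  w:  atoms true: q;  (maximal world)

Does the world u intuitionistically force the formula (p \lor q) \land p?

No

u \nVdash (p \lor q) \land p since u fails p.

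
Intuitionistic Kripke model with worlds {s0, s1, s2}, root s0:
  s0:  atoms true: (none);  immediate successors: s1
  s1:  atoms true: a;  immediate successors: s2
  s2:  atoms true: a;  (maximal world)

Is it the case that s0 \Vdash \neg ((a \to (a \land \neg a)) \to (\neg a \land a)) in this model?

s0 \nVdash \neg ((a \to (a \land \neg a)) \to (\neg a \land a)) since s0 is accessible from s0 and s0 \Vdash (a \to (a \land \neg a)) \to (\neg a \land a).
s0 \Vdash (a \to (a \land \neg a)) \to (\neg a \land a) vacuously: no world accessible from s0 forces the antecedent a \to (a \land \neg a).

No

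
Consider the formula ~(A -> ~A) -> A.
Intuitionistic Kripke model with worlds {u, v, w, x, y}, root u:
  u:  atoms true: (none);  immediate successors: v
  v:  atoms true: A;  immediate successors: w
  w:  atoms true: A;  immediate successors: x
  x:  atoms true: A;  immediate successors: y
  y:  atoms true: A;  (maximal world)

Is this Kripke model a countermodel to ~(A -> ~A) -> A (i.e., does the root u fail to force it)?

u ||-/- ~(A -> ~A) -> A: already at u itself, u ||- ~(A -> ~A) but u ||-/- A.
u lacks atom A, so u ||-/- A.
So the root u does not force ~(A -> ~A) -> A; the model is a countermodel.

Yes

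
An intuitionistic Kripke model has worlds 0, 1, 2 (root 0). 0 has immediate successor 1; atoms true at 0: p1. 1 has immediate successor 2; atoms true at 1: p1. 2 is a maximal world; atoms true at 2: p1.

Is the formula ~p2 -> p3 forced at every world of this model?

No

Not every world: 0 ||-/- ~p2 -> p3.
0 ||-/- ~p2 -> p3: already at 0 itself, 0 ||- ~p2 but 0 ||-/- p3.
0 lacks atom p3, so 0 ||-/- p3.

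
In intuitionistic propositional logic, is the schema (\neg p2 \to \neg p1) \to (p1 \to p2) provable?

No

This is the converse of contraposition, which is not intuitionistically valid.
A Kripke countermodel: worlds u, v; order generated by u \le v; atoms true at each world — u:{p1}; v:{p1,p2}.
u \nVdash (\neg p2 \to \neg p1) \to (p1 \to p2): already at u itself, u \Vdash \neg p2 \to \neg p1 but u \nVdash p1 \to p2.
u \nVdash p1 \to p2: already at u itself, u \Vdash p1 but u \nVdash p2.
u lacks atom p2, so u \nVdash p2.
So the root u does not force the formula.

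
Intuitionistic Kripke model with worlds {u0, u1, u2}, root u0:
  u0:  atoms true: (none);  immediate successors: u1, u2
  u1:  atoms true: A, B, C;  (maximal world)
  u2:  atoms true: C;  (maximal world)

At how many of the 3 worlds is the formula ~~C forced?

u0: forces it.
u1: forces it.
u2: forces it.
Worlds forcing the formula: {u0, u1, u2}.

3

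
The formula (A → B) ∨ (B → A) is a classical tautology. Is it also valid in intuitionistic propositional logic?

No

This is the Gödel–Dummett linearity axiom, which is not intuitionistically valid.
A Kripke countermodel: worlds u, v, w; order generated by u ≤ v, u ≤ w; atoms true at each world — u:{}; v:{A}; w:{B}.
u ⊮ (A → B) ∨ (B → A): neither disjunct is forced at u.
u ⊮ A → B: at the accessible world v, v ⊩ A but v ⊮ B.
v lacks atom B, so v ⊮ B.
So the root u does not force the formula.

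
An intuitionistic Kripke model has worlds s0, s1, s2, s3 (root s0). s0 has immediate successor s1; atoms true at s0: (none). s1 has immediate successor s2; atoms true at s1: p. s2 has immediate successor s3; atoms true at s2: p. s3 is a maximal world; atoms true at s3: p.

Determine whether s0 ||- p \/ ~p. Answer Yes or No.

s0 ||-/- p \/ ~p: neither disjunct is forced at s0.
s0 lacks atom p, so s0 ||-/- p.

No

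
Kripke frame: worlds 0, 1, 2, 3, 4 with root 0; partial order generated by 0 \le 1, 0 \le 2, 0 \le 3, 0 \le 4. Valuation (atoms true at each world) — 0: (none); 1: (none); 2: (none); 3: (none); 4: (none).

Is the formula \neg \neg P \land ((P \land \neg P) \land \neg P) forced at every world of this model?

Not every world: 0 \nVdash \neg \neg P \land ((P \land \neg P) \land \neg P).
0 \nVdash \neg \neg P \land ((P \land \neg P) \land \neg P) since 0 fails \neg \neg P.

No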